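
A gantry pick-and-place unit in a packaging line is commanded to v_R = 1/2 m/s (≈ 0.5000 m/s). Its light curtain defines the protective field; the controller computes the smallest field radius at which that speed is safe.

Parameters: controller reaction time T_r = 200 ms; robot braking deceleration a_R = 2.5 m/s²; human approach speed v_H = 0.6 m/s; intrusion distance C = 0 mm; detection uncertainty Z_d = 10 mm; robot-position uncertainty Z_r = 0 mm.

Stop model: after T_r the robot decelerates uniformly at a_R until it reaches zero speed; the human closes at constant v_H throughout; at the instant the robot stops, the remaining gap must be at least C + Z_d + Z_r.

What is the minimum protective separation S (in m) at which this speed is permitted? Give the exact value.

S_min = 2/5 m = 0.4000 m

stop time T_s = (1/2)/(5/2) = 0.2000 s
robot in T_r: 0.5000·0.2000 = 0.1000 m
robot under decel: 0.5000²/(2·2.5000) = 0.0500 m
person approaches 0.6000·(0.2000+0.2000) = 0.2400 m
residual clearance needed = 0.0000+0.0100+0.0000 = 0.0100 m
S_min ≈ 0.1000+0.0500+0.2400+0.0100  ⇒  S_min = 2/5 m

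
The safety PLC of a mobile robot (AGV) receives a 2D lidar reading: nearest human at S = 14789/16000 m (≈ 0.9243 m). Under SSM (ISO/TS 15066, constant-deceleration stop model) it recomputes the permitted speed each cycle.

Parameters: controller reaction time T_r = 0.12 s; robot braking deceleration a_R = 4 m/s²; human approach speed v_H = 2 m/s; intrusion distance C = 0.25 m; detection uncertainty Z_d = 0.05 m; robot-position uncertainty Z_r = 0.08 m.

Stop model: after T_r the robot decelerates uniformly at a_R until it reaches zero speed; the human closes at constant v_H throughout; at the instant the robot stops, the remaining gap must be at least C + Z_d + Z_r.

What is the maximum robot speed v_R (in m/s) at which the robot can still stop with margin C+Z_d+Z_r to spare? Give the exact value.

v_R_max = 9/20 m/s = 0.4500 m/s

at the boundary: (1/8)·v² + (31/50)·v + (-4869/16000) = 0
  disc = (31/50)² − 4·(1/8)·(-4869/16000) = 85849/160000 ; √disc = 293/400
  v_R = (−(31/50) + 293/400) / (2·(1/8)) = 9/20 m/s
check:
stop time T_s = (9/20)/4 = 0.1125 s
robot in T_r: 0.4500·0.1200 = 0.0540 m
braking distance = 0.4500²/(2·4.0000) = 0.0253 m
person approaches 2.0000·(0.1200+0.1125) = 0.4650 m
C+Z_d+Z_r = 0.2500+0.0500+0.0800 = 0.3800 m
sum ≈ 0.0540+0.0253+0.4650+0.3800 ≈ 0.9243 m = S ✓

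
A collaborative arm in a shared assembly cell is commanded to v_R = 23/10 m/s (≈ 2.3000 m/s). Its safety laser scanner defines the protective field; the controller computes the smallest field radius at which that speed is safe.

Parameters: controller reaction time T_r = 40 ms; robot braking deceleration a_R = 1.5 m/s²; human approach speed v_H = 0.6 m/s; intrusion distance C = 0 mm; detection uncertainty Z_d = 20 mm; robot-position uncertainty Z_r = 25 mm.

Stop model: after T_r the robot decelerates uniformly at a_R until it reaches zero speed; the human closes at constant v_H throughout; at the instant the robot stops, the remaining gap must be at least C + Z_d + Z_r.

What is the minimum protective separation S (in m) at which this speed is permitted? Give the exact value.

braking lasts T_s = (23/10)/(3/2) = 1.5333 s
reaction-phase robot travel = 2.3000·0.0400 = 0.0920 m
robot covers 2.3000·1.5333 − ½·1.5000·1.5333² = 1.7633 m while stopping
person approaches 0.6000·(0.0400+1.5333) = 0.9440 m
margins: 0.0000+0.0200+0.0250 = 0.0450 m
S_min ≈ 0.0920+1.7633+0.9440+0.0450  ⇒  S_min = 8533/3000 m

S_min = 8533/3000 m = 2.8443 m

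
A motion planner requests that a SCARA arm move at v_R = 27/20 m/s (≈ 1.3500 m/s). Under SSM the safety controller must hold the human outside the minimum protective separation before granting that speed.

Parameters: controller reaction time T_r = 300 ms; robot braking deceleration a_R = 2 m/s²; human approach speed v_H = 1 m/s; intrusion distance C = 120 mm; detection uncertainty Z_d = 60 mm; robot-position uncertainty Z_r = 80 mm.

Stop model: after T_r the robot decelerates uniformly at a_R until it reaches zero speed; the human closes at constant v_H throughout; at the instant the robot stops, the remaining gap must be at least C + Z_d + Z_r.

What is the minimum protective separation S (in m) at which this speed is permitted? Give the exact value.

S_min = 3353/1600 m = 2.0956 m

stop time T_s = (27/20)/2 = 0.6750 s
reaction-phase robot travel = 1.3500·0.3000 = 0.4050 m
braking distance = 1.3500²/(2·2.0000) = 0.4556 m
human over T_r+T_s: 1.0000·(0.3000+0.6750) = 0.9750 m
C+Z_d+Z_r = 0.1200+0.0600+0.0800 = 0.2600 m
S_min ≈ 0.4050+0.4556+0.9750+0.2600  ⇒  S_min = 3353/1600 m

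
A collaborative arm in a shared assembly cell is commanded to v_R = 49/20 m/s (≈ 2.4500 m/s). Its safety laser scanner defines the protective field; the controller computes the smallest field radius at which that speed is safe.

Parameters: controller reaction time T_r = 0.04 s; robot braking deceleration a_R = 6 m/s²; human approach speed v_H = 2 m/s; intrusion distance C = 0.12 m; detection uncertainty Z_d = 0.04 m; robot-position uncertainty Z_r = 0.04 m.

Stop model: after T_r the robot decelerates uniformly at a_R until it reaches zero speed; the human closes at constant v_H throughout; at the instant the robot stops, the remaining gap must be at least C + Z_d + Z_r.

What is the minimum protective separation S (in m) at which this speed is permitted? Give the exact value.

T_s = v_R/a_R = (49/20)/6 = 0.4083 s
robot covers v_R·T_r = 2.4500·0.0400 = 0.0980 m before braking
robot covers 2.4500·0.4083 − ½·6.0000·0.4083² = 0.5002 m while stopping
person approaches 2.0000·(0.0400+0.4083) = 0.8967 m
C+Z_d+Z_r = 0.1200+0.0400+0.0400 = 0.2000 m
S_min ≈ 0.0980+0.5002+0.8967+0.2000  ⇒  S_min = 13559/8000 m

S_min = 13559/8000 m = 1.6949 m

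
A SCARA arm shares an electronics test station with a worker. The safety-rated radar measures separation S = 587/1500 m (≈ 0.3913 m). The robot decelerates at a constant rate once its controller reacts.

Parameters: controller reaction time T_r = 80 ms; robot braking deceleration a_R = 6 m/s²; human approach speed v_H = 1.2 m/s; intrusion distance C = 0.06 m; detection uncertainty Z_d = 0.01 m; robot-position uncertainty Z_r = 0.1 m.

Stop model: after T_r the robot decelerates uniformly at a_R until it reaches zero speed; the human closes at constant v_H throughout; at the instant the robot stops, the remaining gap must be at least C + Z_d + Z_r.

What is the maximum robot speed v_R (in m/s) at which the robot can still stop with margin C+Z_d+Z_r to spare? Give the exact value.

quadratic (1/12)·v² + (7/25)·v + (-47/375) = 0
  disc = (7/25)² − 4·(1/12)·(-47/375) = 676/5625 ; √disc = 26/75
  v_R = (−(7/25) + 26/75) / (2·(1/12)) = 2/5 m/s
check:
T_s = v_R/a_R = (2/5)/6 = 0.0667 s
reaction-phase robot travel = 0.4000·0.0800 = 0.0320 m
robot under decel: 0.4000²/(2·6.0000) = 0.0133 m
human closes 1.2000·0.1467 = 0.1760 m
residual clearance needed = 0.0600+0.0100+0.1000 = 0.1700 m
sum ≈ 0.0320+0.0133+0.1760+0.1700 ≈ 0.3913 m = S ✓

v_R_max = 2/5 m/s = 0.4000 m/s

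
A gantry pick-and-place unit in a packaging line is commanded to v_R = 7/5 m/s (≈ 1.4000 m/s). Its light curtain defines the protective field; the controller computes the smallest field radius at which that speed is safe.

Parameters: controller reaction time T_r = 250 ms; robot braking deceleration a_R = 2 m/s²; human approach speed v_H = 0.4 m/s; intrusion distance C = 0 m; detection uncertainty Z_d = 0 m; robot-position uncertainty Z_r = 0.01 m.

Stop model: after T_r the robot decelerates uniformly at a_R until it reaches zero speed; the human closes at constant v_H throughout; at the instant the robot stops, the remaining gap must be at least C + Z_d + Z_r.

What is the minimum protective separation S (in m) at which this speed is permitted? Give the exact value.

S_min = 123/100 m = 1.2300 m

stop time T_s = (7/5)/2 = 0.7000 s
robot covers v_R·T_r = 1.4000·0.2500 = 0.3500 m before braking
robot covers 1.4000·0.7000 − ½·2.0000·0.7000² = 0.4900 m while stopping
person approaches 0.4000·(0.2500+0.7000) = 0.3800 m
margins: 0.0000+0.0000+0.0100 = 0.0100 m
S_min ≈ 0.3500+0.4900+0.3800+0.0100  ⇒  S_min = 123/100 m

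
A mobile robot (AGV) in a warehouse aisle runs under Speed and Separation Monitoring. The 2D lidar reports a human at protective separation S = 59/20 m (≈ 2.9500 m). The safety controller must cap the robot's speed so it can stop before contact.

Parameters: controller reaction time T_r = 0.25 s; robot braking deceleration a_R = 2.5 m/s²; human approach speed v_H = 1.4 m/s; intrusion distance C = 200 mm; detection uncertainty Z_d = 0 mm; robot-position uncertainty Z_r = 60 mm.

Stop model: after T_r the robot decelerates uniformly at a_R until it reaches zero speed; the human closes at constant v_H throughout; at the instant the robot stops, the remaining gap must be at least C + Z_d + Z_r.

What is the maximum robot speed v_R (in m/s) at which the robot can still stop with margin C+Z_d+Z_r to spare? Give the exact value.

quadratic (1/5)·v² + (81/100)·v + (-117/50) = 0
  disc = (81/100)² − 4·(1/5)·(-117/50) = 25281/10000 ; √disc = 159/100
  v_R = (−(81/100) + 159/100) / (2·(1/5)) = 39/20 m/s
check:
T_s = v_R/a_R = (39/20)/(5/2) = 0.7800 s
robot in T_r: 1.9500·0.2500 = 0.4875 m
braking distance = 1.9500²/(2·2.5000) = 0.7605 m
human over T_r+T_s: 1.4000·(0.2500+0.7800) = 1.4420 m
C+Z_d+Z_r = 0.2000+0.0000+0.0600 = 0.2600 m
sum ≈ 0.4875+0.7605+1.4420+0.2600 ≈ 2.9500 m = S ✓

v_R_max = 39/20 m/s = 1.9500 m/s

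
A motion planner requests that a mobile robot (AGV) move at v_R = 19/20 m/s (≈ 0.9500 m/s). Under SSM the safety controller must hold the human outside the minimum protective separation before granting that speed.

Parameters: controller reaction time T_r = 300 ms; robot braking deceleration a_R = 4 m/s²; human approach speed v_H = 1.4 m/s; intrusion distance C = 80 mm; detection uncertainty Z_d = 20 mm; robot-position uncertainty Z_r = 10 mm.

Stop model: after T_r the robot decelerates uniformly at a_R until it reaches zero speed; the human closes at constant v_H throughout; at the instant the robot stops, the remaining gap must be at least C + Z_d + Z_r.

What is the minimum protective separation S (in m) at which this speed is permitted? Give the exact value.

braking lasts T_s = (19/20)/4 = 0.2375 s
reaction-phase robot travel = 0.9500·0.3000 = 0.2850 m
robot covers 0.9500·0.2375 − ½·4.0000·0.2375² = 0.1128 m while stopping
person approaches 1.4000·(0.3000+0.2375) = 0.7525 m
C+Z_d+Z_r = 0.0800+0.0200+0.0100 = 0.1100 m
S_min ≈ 0.2850+0.1128+0.7525+0.1100  ⇒  S_min = 4033/3200 m

S_min = 4033/3200 m = 1.2603 m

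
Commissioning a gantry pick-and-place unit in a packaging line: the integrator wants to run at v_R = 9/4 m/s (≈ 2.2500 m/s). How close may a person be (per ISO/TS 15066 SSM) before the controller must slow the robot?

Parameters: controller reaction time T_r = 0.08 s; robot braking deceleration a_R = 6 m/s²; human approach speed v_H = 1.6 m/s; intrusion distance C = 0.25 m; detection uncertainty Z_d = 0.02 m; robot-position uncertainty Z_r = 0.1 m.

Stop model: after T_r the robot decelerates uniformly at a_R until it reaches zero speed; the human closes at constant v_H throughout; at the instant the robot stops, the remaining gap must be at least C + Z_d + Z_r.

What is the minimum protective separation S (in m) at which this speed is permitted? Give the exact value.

S_min = 13599/8000 m = 1.6999 m

braking lasts T_s = (9/4)/6 = 0.3750 s
robot in T_r: 2.2500·0.0800 = 0.1800 m
robot under decel: 2.2500²/(2·6.0000) = 0.4219 m
human over T_r+T_s: 1.6000·(0.0800+0.3750) = 0.7280 m
residual clearance needed = 0.2500+0.0200+0.1000 = 0.3700 m
S_min ≈ 0.1800+0.4219+0.7280+0.3700  ⇒  S_min = 13599/8000 m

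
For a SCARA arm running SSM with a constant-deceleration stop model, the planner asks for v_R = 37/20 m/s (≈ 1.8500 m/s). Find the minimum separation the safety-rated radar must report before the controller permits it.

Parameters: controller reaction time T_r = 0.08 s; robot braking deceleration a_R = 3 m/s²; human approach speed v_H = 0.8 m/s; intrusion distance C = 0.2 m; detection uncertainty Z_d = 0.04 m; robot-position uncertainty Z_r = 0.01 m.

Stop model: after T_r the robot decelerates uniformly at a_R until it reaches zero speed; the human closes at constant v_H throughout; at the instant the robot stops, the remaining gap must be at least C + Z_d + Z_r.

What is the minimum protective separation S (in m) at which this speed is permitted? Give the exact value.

T_s = v_R/a_R = (37/20)/3 = 0.6167 s
robot in T_r: 1.8500·0.0800 = 0.1480 m
robot under decel: 1.8500²/(2·3.0000) = 0.5704 m
person approaches 0.8000·(0.0800+0.6167) = 0.5573 m
C+Z_d+Z_r = 0.2000+0.0400+0.0100 = 0.2500 m
S_min ≈ 0.1480+0.5704+0.5573+0.2500  ⇒  S_min = 6103/4000 m

S_min = 6103/4000 m = 1.5257 m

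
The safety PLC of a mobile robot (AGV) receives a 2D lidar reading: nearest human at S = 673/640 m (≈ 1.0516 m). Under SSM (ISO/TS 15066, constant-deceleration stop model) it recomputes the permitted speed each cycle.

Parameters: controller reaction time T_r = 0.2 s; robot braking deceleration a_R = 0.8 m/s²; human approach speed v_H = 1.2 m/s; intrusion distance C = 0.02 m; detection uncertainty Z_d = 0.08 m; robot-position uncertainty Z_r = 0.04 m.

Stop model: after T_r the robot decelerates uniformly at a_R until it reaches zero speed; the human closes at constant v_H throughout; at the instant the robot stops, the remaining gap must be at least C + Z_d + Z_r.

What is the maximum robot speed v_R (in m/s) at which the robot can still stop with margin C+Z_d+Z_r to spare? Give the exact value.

v_R_max = 7/20 m/s = 0.3500 m/s

quadratic (5/8)·v² + (17/10)·v + (-2149/3200) = 0
  disc = (17/10)² − 4·(5/8)·(-2149/3200) = 29241/6400 ; √disc = 171/80
  v_R = (−(17/10) + 171/80) / (2·(5/8)) = 7/20 m/s
check:
stop time T_s = (7/20)/(4/5) = 0.4375 s
reaction-phase robot travel = 0.3500·0.2000 = 0.0700 m
braking distance = 0.3500²/(2·0.8000) = 0.0766 m
human closes 1.2000·0.6375 = 0.7650 m
margins: 0.0200+0.0800+0.0400 = 0.1400 m
sum ≈ 0.0700+0.0766+0.7650+0.1400 ≈ 1.0516 m = S ✓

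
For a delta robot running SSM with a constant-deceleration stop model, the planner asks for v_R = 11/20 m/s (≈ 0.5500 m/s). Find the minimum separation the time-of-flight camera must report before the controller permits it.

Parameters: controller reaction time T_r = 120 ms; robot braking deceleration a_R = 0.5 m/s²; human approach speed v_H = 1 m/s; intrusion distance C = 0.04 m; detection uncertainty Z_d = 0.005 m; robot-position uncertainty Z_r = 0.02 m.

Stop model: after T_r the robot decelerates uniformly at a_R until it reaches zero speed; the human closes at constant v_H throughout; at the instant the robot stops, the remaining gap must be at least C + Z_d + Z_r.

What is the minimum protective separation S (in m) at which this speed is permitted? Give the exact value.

S_min = 3307/2000 m = 1.6535 m

stop time T_s = (11/20)/(1/2) = 1.1000 s
robot in T_r: 0.5500·0.1200 = 0.0660 m
braking distance = 0.5500²/(2·0.5000) = 0.3025 m
person approaches 1.0000·(0.1200+1.1000) = 1.2200 m
C+Z_d+Z_r = 0.0400+0.0050+0.0200 = 0.0650 m
S_min ≈ 0.0660+0.3025+1.2200+0.0650  ⇒  S_min = 3307/2000 m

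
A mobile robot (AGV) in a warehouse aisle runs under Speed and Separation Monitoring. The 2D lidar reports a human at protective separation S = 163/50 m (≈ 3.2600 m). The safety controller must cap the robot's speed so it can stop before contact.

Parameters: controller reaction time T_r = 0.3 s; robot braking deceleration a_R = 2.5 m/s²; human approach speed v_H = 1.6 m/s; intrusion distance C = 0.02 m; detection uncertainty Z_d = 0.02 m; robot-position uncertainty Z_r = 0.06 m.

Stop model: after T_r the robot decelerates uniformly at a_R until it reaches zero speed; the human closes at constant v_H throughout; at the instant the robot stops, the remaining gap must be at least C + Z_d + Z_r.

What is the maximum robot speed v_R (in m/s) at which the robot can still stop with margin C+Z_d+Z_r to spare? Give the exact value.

collect terms ⇒ (1/5)·v_R² + (47/50)·v_R + (-67/25) = 0
  disc = (47/50)² − 4·(1/5)·(-67/25) = 7569/2500 ; √disc = 87/50
  v_R = (−(47/50) + 87/50) / (2·(1/5)) = 2 m/s
check:
stop time T_s = 2/(5/2) = 0.8000 s
robot in T_r: 2.0000·0.3000 = 0.6000 m
robot under decel: 2.0000²/(2·2.5000) = 0.8000 m
person approaches 1.6000·(0.3000+0.8000) = 1.7600 m
margins: 0.0200+0.0200+0.0600 = 0.1000 m
sum ≈ 0.6000+0.8000+1.7600+0.1000 ≈ 3.2600 m = S ✓

v_R_max = 2 m/s = 2.0000 m/s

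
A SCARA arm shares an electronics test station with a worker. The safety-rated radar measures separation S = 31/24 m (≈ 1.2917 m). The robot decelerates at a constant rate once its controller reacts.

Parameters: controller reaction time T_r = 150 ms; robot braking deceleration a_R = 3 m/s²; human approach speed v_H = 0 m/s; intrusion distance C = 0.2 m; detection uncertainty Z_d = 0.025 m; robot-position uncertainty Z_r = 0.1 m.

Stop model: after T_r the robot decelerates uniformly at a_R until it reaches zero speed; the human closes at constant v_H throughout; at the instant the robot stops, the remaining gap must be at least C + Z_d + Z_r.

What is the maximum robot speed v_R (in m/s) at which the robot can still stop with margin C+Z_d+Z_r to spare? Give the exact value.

v_R_max = 2 m/s = 2.0000 m/s

at the boundary: (1/6)·v² + (3/20)·v + (-29/30) = 0
  disc = (3/20)² − 4·(1/6)·(-29/30) = 2401/3600 ; √disc = 49/60
  v_R = (−(3/20) + 49/60) / (2·(1/6)) = 2 m/s
check:
T_s = v_R/a_R = 2/3 = 0.6667 s
robot in T_r: 2.0000·0.1500 = 0.3000 m
braking distance = 2.0000²/(2·3.0000) = 0.6667 m
person approaches 0.0000·(0.1500+0.6667) = 0.0000 m
C+Z_d+Z_r = 0.2000+0.0250+0.1000 = 0.3250 m
sum ≈ 0.3000+0.6667+0.0000+0.3250 ≈ 1.2917 m = S ✓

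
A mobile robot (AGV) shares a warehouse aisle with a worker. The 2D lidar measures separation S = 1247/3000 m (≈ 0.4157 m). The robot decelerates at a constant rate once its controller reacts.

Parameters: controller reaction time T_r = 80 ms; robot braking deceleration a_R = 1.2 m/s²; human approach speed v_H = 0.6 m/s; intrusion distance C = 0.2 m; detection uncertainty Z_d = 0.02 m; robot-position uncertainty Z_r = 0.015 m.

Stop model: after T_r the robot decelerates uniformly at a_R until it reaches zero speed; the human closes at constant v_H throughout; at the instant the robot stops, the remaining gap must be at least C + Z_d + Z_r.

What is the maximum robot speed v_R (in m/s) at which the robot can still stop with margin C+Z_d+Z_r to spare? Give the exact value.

at the boundary: (5/12)·v² + (29/50)·v + (-199/1500) = 0
  disc = (29/50)² − 4·(5/12)·(-199/1500) = 3136/5625 ; √disc = 56/75
  v_R = (−(29/50) + 56/75) / (2·(5/12)) = 1/5 m/s
check:
braking lasts T_s = (1/5)/(6/5) = 0.1667 s
reaction-phase robot travel = 0.2000·0.0800 = 0.0160 m
braking distance = 0.2000²/(2·1.2000) = 0.0167 m
person approaches 0.6000·(0.0800+0.1667) = 0.1480 m
margins: 0.2000+0.0200+0.0150 = 0.2350 m
sum ≈ 0.0160+0.0167+0.1480+0.2350 ≈ 0.4157 m = S ✓

v_R_max = 1/5 m/s = 0.2000 m/s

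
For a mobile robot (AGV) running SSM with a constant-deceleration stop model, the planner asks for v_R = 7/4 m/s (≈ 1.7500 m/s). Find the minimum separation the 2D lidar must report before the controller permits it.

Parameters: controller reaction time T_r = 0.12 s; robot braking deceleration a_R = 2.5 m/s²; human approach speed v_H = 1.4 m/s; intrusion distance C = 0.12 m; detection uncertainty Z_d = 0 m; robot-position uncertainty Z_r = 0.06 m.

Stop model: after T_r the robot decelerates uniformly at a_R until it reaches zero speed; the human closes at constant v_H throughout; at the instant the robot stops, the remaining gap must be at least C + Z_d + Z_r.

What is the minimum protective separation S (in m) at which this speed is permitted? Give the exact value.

T_s = v_R/a_R = (7/4)/(5/2) = 0.7000 s
robot covers v_R·T_r = 1.7500·0.1200 = 0.2100 m before braking
robot under decel: 1.7500²/(2·2.5000) = 0.6125 m
human over T_r+T_s: 1.4000·(0.1200+0.7000) = 1.1480 m
margins: 0.1200+0.0000+0.0600 = 0.1800 m
S_min ≈ 0.2100+0.6125+1.1480+0.1800  ⇒  S_min = 4301/2000 m

S_min = 4301/2000 m = 2.1505 m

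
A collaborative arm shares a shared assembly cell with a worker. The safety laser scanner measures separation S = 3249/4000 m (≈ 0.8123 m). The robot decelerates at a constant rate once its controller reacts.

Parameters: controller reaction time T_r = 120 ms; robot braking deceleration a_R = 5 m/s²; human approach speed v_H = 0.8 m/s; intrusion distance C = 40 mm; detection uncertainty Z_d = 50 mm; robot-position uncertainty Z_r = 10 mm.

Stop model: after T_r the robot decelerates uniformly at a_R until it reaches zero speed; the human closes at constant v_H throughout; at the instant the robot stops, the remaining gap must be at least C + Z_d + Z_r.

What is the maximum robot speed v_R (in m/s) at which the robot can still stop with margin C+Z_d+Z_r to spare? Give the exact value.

at the boundary: (1/10)·v² + (7/25)·v + (-493/800) = 0
  disc = (7/25)² − 4·(1/10)·(-493/800) = 3249/10000 ; √disc = 57/100
  v_R = (−(7/25) + 57/100) / (2·(1/10)) = 29/20 m/s
check:
stop time T_s = (29/20)/5 = 0.2900 s
reaction-phase robot travel = 1.4500·0.1200 = 0.1740 m
robot covers 1.4500·0.2900 − ½·5.0000·0.2900² = 0.2102 m while stopping
human over T_r+T_s: 0.8000·(0.1200+0.2900) = 0.3280 m
margins: 0.0400+0.0500+0.0100 = 0.1000 m
sum ≈ 0.1740+0.2102+0.3280+0.1000 ≈ 0.8123 m = S ✓

v_R_max = 29/20 m/s = 1.4500 m/s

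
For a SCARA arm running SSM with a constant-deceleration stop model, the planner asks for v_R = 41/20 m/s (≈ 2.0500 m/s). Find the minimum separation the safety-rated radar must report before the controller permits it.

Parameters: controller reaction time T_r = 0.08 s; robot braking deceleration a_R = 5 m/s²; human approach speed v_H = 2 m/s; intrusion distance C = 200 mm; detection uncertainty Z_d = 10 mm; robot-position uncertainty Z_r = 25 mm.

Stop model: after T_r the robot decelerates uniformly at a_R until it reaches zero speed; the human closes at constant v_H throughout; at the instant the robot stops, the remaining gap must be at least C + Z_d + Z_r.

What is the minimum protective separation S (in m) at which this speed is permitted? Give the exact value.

S_min = 7197/4000 m = 1.7993 m

T_s = v_R/a_R = (41/20)/5 = 0.4100 s
robot covers v_R·T_r = 2.0500·0.0800 = 0.1640 m before braking
robot under decel: 2.0500²/(2·5.0000) = 0.4203 m
human over T_r+T_s: 2.0000·(0.0800+0.4100) = 0.9800 m
C+Z_d+Z_r = 0.2000+0.0100+0.0250 = 0.2350 m
S_min ≈ 0.1640+0.4203+0.9800+0.2350  ⇒  S_min = 7197/4000 m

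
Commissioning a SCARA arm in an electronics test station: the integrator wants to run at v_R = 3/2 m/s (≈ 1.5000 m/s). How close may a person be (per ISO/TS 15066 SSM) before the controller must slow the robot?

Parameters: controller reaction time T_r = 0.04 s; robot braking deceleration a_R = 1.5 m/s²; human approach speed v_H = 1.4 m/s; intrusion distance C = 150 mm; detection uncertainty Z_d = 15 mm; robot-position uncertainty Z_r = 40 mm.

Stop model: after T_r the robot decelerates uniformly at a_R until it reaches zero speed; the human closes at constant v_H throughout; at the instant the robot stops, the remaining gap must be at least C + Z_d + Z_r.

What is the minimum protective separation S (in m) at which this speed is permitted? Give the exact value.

S_min = 2471/1000 m = 2.4710 m

stop time T_s = (3/2)/(3/2) = 1.0000 s
robot in T_r: 1.5000·0.0400 = 0.0600 m
robot covers 1.5000·1.0000 − ½·1.5000·1.0000² = 0.7500 m while stopping
human over T_r+T_s: 1.4000·(0.0400+1.0000) = 1.4560 m
residual clearance needed = 0.1500+0.0150+0.0400 = 0.2050 m
S_min ≈ 0.0600+0.7500+1.4560+0.2050  ⇒  S_min = 2471/1000 m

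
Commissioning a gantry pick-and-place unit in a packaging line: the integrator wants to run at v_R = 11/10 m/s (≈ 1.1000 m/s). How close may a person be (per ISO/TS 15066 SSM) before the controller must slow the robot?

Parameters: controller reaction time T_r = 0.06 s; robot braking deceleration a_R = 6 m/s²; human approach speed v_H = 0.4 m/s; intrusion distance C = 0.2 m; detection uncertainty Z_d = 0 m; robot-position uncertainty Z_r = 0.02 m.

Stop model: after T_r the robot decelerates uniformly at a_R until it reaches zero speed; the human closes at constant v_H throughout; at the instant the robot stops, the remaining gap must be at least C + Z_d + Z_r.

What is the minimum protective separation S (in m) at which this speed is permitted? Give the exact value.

S_min = 581/1200 m = 0.4842 m

braking lasts T_s = (11/10)/6 = 0.1833 s
reaction-phase robot travel = 1.1000·0.0600 = 0.0660 m
braking distance = 1.1000²/(2·6.0000) = 0.1008 m
person approaches 0.4000·(0.0600+0.1833) = 0.0973 m
margins: 0.2000+0.0000+0.0200 = 0.2200 m
S_min ≈ 0.0660+0.1008+0.0973+0.2200  ⇒  S_min = 581/1200 m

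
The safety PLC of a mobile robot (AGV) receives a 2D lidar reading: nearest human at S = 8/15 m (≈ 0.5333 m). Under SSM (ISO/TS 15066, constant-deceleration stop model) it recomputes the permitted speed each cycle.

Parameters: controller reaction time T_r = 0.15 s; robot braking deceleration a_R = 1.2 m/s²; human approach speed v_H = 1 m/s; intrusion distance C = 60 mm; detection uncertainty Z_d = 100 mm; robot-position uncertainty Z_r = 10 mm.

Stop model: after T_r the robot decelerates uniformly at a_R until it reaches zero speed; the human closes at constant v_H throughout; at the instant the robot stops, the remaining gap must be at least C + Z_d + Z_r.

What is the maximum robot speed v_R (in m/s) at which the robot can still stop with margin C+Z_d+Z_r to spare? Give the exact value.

collect terms ⇒ (5/12)·v_R² + (59/60)·v_R + (-16/75) = 0
  disc = (59/60)² − 4·(5/12)·(-16/75) = 529/400 ; √disc = 23/20
  v_R = (−(59/60) + 23/20) / (2·(5/12)) = 1/5 m/s
check:
T_s = v_R/a_R = (1/5)/(6/5) = 0.1667 s
robot covers v_R·T_r = 0.2000·0.1500 = 0.0300 m before braking
robot under decel: 0.2000²/(2·1.2000) = 0.0167 m
human closes 1.0000·0.3167 = 0.3167 m
C+Z_d+Z_r = 0.0600+0.1000+0.0100 = 0.1700 m
sum ≈ 0.0300+0.0167+0.3167+0.1700 ≈ 0.5333 m = S ✓

v_R_max = 1/5 m/s = 0.2000 m/s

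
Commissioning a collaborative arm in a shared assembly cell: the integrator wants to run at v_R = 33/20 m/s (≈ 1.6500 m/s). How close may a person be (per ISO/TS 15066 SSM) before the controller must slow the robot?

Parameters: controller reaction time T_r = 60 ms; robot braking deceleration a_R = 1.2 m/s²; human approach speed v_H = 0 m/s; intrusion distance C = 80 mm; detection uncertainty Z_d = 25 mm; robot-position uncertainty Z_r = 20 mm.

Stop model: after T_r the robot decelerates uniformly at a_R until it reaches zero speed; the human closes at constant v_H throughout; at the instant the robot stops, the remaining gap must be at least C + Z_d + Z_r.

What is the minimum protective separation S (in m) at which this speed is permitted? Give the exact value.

stop time T_s = (33/20)/(6/5) = 1.3750 s
reaction-phase robot travel = 1.6500·0.0600 = 0.0990 m
robot under decel: 1.6500²/(2·1.2000) = 1.1344 m
human closes 0.0000·1.4350 = 0.0000 m
residual clearance needed = 0.0800+0.0250+0.0200 = 0.1250 m
S_min ≈ 0.0990+1.1344+0.0000+0.1250  ⇒  S_min = 10867/8000 m

S_min = 10867/8000 m = 1.3584 m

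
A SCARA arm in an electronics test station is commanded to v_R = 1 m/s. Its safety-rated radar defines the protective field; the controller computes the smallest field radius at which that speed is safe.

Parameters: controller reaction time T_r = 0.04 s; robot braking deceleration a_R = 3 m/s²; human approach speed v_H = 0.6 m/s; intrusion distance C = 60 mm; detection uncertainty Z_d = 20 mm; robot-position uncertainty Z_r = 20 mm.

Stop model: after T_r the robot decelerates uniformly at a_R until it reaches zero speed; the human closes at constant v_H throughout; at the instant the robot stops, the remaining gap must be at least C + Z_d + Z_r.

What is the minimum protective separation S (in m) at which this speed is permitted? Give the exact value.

S_min = 199/375 m = 0.5307 m

T_s = v_R/a_R = 1/3 = 0.3333 s
reaction-phase robot travel = 1.0000·0.0400 = 0.0400 m
braking distance = 1.0000²/(2·3.0000) = 0.1667 m
person approaches 0.6000·(0.0400+0.3333) = 0.2240 m
residual clearance needed = 0.0600+0.0200+0.0200 = 0.1000 m
S_min ≈ 0.0400+0.1667+0.2240+0.1000  ⇒  S_min = 199/375 m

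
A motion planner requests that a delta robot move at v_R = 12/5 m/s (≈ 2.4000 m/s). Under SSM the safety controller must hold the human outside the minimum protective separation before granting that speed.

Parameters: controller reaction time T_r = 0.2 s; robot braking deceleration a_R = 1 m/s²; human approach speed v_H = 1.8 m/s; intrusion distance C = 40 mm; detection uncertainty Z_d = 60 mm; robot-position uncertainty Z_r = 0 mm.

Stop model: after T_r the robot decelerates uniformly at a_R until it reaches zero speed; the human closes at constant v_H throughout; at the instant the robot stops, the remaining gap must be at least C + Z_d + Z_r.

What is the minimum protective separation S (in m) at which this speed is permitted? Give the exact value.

stop time T_s = (12/5)/1 = 2.4000 s
robot in T_r: 2.4000·0.2000 = 0.4800 m
robot covers 2.4000·2.4000 − ½·1.0000·2.4000² = 2.8800 m while stopping
human over T_r+T_s: 1.8000·(0.2000+2.4000) = 4.6800 m
C+Z_d+Z_r = 0.0400+0.0600+0.0000 = 0.1000 m
S_min ≈ 0.4800+2.8800+4.6800+0.1000  ⇒  S_min = 407/50 m

S_min = 407/50 m = 8.1400 m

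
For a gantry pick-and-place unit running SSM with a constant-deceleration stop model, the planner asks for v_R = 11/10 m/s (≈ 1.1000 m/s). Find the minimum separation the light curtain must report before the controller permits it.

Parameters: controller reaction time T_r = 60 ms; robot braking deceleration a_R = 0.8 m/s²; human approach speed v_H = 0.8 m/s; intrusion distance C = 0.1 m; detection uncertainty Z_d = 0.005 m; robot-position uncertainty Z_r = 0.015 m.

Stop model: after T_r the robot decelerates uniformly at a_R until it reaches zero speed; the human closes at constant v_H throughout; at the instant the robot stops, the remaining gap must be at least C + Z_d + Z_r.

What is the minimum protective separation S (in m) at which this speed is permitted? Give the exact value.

stop time T_s = (11/10)/(4/5) = 1.3750 s
robot in T_r: 1.1000·0.0600 = 0.0660 m
robot covers 1.1000·1.3750 − ½·0.8000·1.3750² = 0.7562 m while stopping
person approaches 0.8000·(0.0600+1.3750) = 1.1480 m
C+Z_d+Z_r = 0.1000+0.0050+0.0150 = 0.1200 m
S_min ≈ 0.0660+0.7562+1.1480+0.1200  ⇒  S_min = 8361/4000 m

S_min = 8361/4000 m = 2.0903 m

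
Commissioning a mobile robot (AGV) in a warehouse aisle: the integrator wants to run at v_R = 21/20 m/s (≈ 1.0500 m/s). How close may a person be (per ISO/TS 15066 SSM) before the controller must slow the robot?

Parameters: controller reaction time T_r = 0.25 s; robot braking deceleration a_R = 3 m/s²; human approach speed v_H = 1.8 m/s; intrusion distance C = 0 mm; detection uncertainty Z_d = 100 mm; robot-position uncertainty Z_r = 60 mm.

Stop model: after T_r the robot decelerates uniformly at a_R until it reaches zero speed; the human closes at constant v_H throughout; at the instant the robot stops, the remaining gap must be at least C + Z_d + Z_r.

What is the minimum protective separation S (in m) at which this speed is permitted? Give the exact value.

S_min = 1349/800 m = 1.6863 m

T_s = v_R/a_R = (21/20)/3 = 0.3500 s
robot in T_r: 1.0500·0.2500 = 0.2625 m
robot under decel: 1.0500²/(2·3.0000) = 0.1837 m
person approaches 1.8000·(0.2500+0.3500) = 1.0800 m
C+Z_d+Z_r = 0.0000+0.1000+0.0600 = 0.1600 m
S_min ≈ 0.2625+0.1837+1.0800+0.1600  ⇒  S_min = 1349/800 m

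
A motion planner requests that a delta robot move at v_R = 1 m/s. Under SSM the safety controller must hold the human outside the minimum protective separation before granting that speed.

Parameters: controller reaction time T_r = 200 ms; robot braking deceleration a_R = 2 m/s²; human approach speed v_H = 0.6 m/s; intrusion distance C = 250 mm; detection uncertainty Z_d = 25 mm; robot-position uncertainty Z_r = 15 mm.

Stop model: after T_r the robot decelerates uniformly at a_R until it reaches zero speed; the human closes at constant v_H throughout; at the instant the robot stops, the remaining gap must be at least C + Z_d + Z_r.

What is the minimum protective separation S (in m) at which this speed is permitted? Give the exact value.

S_min = 29/25 m = 1.1600 m

T_s = v_R/a_R = 1/2 = 0.5000 s
robot in T_r: 1.0000·0.2000 = 0.2000 m
robot covers 1.0000·0.5000 − ½·2.0000·0.5000² = 0.2500 m while stopping
human over T_r+T_s: 0.6000·(0.2000+0.5000) = 0.4200 m
margins: 0.2500+0.0250+0.0150 = 0.2900 m
S_min ≈ 0.2000+0.2500+0.4200+0.2900  ⇒  S_min = 29/25 m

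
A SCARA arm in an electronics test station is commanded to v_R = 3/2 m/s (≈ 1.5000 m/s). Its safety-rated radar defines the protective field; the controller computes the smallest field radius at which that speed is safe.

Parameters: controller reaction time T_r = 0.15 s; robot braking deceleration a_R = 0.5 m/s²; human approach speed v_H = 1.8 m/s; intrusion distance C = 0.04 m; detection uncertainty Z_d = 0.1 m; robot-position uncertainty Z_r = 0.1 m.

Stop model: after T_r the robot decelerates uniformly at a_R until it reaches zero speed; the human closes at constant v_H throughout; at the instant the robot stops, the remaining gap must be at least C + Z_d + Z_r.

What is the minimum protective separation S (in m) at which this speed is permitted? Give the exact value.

braking lasts T_s = (3/2)/(1/2) = 3.0000 s
reaction-phase robot travel = 1.5000·0.1500 = 0.2250 m
robot covers 1.5000·3.0000 − ½·0.5000·3.0000² = 2.2500 m while stopping
human closes 1.8000·3.1500 = 5.6700 m
C+Z_d+Z_r = 0.0400+0.1000+0.1000 = 0.2400 m
S_min ≈ 0.2250+2.2500+5.6700+0.2400  ⇒  S_min = 1677/200 m

S_min = 1677/200 m = 8.3850 m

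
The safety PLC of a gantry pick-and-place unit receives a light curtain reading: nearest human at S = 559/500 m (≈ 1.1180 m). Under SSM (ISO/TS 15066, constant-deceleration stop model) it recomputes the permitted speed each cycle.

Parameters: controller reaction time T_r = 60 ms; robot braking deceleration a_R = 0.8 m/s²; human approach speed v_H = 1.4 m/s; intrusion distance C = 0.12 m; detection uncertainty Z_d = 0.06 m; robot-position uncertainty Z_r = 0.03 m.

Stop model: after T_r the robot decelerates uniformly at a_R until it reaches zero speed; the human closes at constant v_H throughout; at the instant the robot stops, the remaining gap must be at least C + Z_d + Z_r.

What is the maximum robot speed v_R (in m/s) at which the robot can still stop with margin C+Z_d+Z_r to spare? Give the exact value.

quadratic (5/8)·v² + (181/100)·v + (-103/125) = 0
  disc = (181/100)² − 4·(5/8)·(-103/125) = 53361/10000 ; √disc = 231/100
  v_R = (−(181/100) + 231/100) / (2·(5/8)) = 2/5 m/s
check:
T_s = v_R/a_R = (2/5)/(4/5) = 0.5000 s
robot in T_r: 0.4000·0.0600 = 0.0240 m
robot under decel: 0.4000²/(2·0.8000) = 0.1000 m
human over T_r+T_s: 1.4000·(0.0600+0.5000) = 0.7840 m
C+Z_d+Z_r = 0.1200+0.0600+0.0300 = 0.2100 m
sum ≈ 0.0240+0.1000+0.7840+0.2100 ≈ 1.1180 m = S ✓

v_R_max = 2/5 m/s = 0.4000 m/s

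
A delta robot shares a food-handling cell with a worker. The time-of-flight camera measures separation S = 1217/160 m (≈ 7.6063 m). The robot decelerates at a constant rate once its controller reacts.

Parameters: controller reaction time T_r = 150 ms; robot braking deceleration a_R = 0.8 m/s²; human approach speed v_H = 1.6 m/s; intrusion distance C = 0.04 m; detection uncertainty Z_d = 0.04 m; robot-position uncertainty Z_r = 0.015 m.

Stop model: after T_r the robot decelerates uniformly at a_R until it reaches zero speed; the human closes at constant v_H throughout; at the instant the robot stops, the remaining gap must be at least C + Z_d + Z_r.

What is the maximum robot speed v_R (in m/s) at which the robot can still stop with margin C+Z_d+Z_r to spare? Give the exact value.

v_R_max = 21/10 m/s = 2.1000 m/s

at the boundary: (5/8)·v² + (43/20)·v + (-5817/800) = 0
  disc = (43/20)² − 4·(5/8)·(-5817/800) = 36481/1600 ; √disc = 191/40
  v_R = (−(43/20) + 191/40) / (2·(5/8)) = 21/10 m/s
check:
T_s = v_R/a_R = (21/10)/(4/5) = 2.6250 s
reaction-phase robot travel = 2.1000·0.1500 = 0.3150 m
braking distance = 2.1000²/(2·0.8000) = 2.7563 m
person approaches 1.6000·(0.1500+2.6250) = 4.4400 m
residual clearance needed = 0.0400+0.0400+0.0150 = 0.0950 m
sum ≈ 0.3150+2.7563+4.4400+0.0950 ≈ 7.6063 m = S ✓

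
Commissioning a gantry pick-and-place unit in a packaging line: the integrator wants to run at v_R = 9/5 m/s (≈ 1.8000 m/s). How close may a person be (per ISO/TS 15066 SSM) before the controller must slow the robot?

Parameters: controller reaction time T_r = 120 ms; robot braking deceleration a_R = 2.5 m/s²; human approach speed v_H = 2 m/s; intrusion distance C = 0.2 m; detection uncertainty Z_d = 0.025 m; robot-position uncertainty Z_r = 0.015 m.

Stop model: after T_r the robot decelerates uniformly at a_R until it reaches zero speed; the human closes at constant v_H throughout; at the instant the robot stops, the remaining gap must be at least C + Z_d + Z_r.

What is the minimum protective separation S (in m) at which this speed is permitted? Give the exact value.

stop time T_s = (9/5)/(5/2) = 0.7200 s
robot covers v_R·T_r = 1.8000·0.1200 = 0.2160 m before braking
robot under decel: 1.8000²/(2·2.5000) = 0.6480 m
person approaches 2.0000·(0.1200+0.7200) = 1.6800 m
margins: 0.2000+0.0250+0.0150 = 0.2400 m
S_min ≈ 0.2160+0.6480+1.6800+0.2400  ⇒  S_min = 348/125 m

S_min = 348/125 m = 2.7840 m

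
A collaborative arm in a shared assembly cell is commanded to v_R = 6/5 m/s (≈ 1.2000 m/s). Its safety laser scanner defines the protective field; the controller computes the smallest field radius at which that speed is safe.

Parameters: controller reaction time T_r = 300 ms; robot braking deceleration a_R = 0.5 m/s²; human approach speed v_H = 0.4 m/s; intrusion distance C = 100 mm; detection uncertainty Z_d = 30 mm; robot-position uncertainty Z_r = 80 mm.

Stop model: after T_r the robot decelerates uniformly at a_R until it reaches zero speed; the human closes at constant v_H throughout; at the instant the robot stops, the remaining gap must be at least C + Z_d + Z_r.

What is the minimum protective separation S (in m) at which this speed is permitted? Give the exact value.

S_min = 309/100 m = 3.0900 m

stop time T_s = (6/5)/(1/2) = 2.4000 s
reaction-phase robot travel = 1.2000·0.3000 = 0.3600 m
robot covers 1.2000·2.4000 − ½·0.5000·2.4000² = 1.4400 m while stopping
person approaches 0.4000·(0.3000+2.4000) = 1.0800 m
residual clearance needed = 0.1000+0.0300+0.0800 = 0.2100 m
S_min ≈ 0.3600+1.4400+1.0800+0.2100  ⇒  S_min = 309/100 m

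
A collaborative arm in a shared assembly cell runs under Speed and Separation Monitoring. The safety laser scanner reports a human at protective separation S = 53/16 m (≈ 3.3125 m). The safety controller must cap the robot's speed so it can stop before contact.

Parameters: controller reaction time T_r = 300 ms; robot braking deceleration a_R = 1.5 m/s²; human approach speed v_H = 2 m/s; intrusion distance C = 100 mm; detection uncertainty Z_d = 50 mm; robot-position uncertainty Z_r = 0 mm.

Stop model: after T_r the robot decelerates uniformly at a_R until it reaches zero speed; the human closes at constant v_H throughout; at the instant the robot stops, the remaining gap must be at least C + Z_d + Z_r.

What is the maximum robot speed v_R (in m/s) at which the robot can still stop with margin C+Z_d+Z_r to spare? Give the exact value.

v_R_max = 5/4 m/s = 1.2500 m/s

quadratic (1/3)·v² + (49/30)·v + (-41/16) = 0
  disc = (49/30)² − 4·(1/3)·(-41/16) = 1369/225 ; √disc = 37/15
  v_R = (−(49/30) + 37/15) / (2·(1/3)) = 5/4 m/s
check:
stop time T_s = (5/4)/(3/2) = 0.8333 s
robot covers v_R·T_r = 1.2500·0.3000 = 0.3750 m before braking
braking distance = 1.2500²/(2·1.5000) = 0.5208 m
person approaches 2.0000·(0.3000+0.8333) = 2.2667 m
margins: 0.1000+0.0500+0.0000 = 0.1500 m
sum ≈ 0.3750+0.5208+2.2667+0.1500 ≈ 3.3125 m = S ✓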